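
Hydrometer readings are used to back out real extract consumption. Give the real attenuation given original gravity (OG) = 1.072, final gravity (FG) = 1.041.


AA = (OG−FG)/(OG−1)·100;  RA = AA·0.8192
AA = (1.072 − 1.041)/(1.072 − 1)·100 = 43.0556
RA = 43.0556·0.8192

35.2711 %


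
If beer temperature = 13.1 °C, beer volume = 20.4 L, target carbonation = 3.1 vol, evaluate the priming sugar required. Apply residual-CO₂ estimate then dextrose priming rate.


residual = 14.695·(0.01821 + 0.09011·e^(−0.04·T));  sugar = (target − residual)·4.0·V
residual = 14.695·(0.01821 + 0.09011·e^(−0.04·13.1)) = 1.0517
sugar = (3.1 − 1.0517)·4.0·20.4

167.1415 g


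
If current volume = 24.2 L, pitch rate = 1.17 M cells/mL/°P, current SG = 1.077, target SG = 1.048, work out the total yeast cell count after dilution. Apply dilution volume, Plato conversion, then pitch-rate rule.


V_w = V·((SG_c−1)/(SG_t−1)−1);  °P = 259 − 259/SG_t;  cells = rate·(V+V_w)·°P
V_w = 24.2·((1.077−1)/(1.048−1)−1) = 14.6208
V_final = 24.2 + 14.6208 = 38.8208
°P = 259 − 259/1.048 = 11.8626
cells = 1.17·38.8208·11.8626

538.8035 billion cells


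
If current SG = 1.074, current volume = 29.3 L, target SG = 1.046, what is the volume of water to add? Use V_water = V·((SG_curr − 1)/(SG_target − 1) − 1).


V_water = 29.3·((1.074 − 1)/(1.046 − 1) − 1)

17.8348 L


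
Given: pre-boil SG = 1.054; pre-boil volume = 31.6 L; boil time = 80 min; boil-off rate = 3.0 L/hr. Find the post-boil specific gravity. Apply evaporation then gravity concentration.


V_post = V_pre − rate·(t/60);  SG_post = 1 + (SG_pre−1)·V_pre/V_post
V_post = 31.6 − 3.0·(80/60) = 27.6000
SG_post = 1 + (1.054 − 1)·31.6/27.6000

1.0618


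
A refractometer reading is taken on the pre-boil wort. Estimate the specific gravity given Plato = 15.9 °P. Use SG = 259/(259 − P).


SG = 259/(259 − 15.9)

1.0654


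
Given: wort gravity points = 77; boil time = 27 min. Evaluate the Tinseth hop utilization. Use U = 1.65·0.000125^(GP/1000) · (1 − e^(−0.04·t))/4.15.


bigness = 1.65·0.000125^(77/1000) = 0.8259
boil_factor = (1 − e^(−0.04·27))/4.15 = 0.1591
U = 0.8259 · 0.1591

0.1314


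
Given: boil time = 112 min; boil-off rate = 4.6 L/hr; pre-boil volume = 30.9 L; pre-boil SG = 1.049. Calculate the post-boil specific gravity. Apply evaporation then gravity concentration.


V_post = V_pre − rate·(t/60);  SG_post = 1 + (SG_pre−1)·V_pre/V_post
V_post = 30.9 − 4.6·(112/60) = 22.3133
SG_post = 1 + (1.049 − 1)·30.9/22.3133

1.0679


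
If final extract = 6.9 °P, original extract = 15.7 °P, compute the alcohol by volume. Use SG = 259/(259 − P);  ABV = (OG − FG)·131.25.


OG = 259/(259 − 15.7) = 1.0645
FG = 259/(259 − 6.9) = 1.0274
ABV = (1.0645 − 1.0274)·131.25

4.8772 % ABV


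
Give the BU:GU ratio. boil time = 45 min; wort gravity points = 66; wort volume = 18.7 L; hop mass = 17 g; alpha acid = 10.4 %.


U = 1.65·0.000125^(GP/1000)·(1−e^(−0.04t))/4.15;  IBU = (α/100)·m·U·1000/V;  BU:GU = IBU/GP
U = 1.65·0.000125^(66/1000)·(1−e^(−0.04·45))/4.15 = 0.1834
IBU = (10.4/100)·17·0.1834·1000/18.7 = 17.3382
BU:GU = 17.3382/66

0.2627


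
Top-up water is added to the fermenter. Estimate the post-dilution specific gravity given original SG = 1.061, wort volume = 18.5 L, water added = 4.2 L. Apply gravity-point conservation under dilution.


SG_new = 1 + (SG_old − 1)·V_old/(V_old + V_water)
pts = (1.061 − 1)·1000·18.5/(18.5 + 4.2) = 49.7137
SG_new = 1 + 49.7137/1000

1.0497


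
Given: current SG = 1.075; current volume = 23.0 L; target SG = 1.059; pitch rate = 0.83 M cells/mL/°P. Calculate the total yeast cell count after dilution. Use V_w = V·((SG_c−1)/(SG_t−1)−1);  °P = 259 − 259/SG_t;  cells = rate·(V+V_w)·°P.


V_w = 23.0·((1.075−1)/(1.059−1)−1) = 6.2373
V_final = 23.0 + 6.2373 = 29.2373
°P = 259 − 259/1.059 = 14.4297
cells = 0.83·29.2373·14.4297

350.1636 billion cells


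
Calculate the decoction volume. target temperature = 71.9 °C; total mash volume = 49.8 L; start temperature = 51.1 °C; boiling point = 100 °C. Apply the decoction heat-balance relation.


V_dec = V_total·(T_target − T_start)/(T_boil − T_start)
V_dec = 49.8·(71.9 − 51.1)/(100 − 51.1)

21.1828 L


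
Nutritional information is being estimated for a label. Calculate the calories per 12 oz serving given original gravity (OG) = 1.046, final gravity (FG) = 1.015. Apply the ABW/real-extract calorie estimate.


ABW = (OG−FG)·131.25·0.79/FG;  °P = 259 − 259/SG (for OG→OE and FG→AE);  RE = 0.1808·OE + 0.8192·AE;  Cal = (6.9·ABW + 4·(RE−0.1))·FG·3.55
ABW = (1.046 − 1.015)·131.25·0.79/1.015 = 3.1668
OE = 259 − 259/1.046 = 11.3901 °P
AE = 259 − 259/1.015 = 3.8276 °P
RE = 0.1808·11.3901 + 0.8192·3.8276 = 5.1949 °P
Cal = (6.9·3.1668 + 4·(5.1949−0.1))·1.015·3.55

152.1671 kcal


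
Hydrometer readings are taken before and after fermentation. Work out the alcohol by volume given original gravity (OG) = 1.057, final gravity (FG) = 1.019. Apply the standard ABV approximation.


ABV = (OG − FG) · 131.25
ABV = (1.057 − 1.019) · 131.25

4.9875 % ABV


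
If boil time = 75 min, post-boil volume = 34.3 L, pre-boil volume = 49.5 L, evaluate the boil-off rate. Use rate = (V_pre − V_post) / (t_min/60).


rate = (49.5 − 34.3) / (75/60)

12.1600 L/hr


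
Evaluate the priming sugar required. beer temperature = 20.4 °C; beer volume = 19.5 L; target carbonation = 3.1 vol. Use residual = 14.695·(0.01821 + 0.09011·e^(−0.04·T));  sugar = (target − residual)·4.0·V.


residual = 14.695·(0.01821 + 0.09011·e^(−0.04·20.4)) = 0.8531
sugar = (3.1 − 0.8531)·4.0·19.5

175.2552 g


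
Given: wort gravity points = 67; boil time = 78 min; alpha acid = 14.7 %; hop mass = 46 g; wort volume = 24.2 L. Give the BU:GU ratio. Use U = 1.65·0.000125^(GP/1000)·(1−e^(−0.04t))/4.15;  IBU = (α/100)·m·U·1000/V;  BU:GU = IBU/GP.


U = 1.65·0.000125^(67/1000)·(1−e^(−0.04·78))/4.15 = 0.2081
IBU = (14.7/100)·46·0.2081·1000/24.2 = 58.1534
BU:GU = 58.1534/67

0.8680


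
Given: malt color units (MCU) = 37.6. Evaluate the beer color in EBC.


SRM = 1.4922·MCU^0.6859;  EBC = SRM·1.97
SRM = 1.4922·37.6^0.6859 = 17.9576
EBC = 17.9576·1.97

35.3765 EBC


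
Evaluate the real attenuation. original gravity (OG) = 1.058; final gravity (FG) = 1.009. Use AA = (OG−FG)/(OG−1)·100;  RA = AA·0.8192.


AA = (1.058 − 1.009)/(1.058 − 1)·100 = 84.4828
RA = 84.4828·0.8192

69.2083 %


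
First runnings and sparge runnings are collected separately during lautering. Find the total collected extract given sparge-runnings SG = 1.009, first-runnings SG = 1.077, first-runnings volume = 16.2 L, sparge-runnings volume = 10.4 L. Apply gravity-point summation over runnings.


total = Σ (SG_i − 1)·1000·V_i
first = (1.077 − 1)·1000·16.2 = 1247.4000
sparge = (1.009 − 1)·1000·10.4 = 93.6000
total = 1247.4000 + 93.6000

1341.0000 gravity·L


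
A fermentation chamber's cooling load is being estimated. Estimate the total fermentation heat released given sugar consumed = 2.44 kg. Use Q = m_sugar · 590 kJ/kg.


Q = 2.44 · 590

1439.6000 kJ


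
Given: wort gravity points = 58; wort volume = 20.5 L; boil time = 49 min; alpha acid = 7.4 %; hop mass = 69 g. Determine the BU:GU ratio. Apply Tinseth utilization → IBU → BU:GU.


U = 1.65·0.000125^(GP/1000)·(1−e^(−0.04t))/4.15;  IBU = (α/100)·m·U·1000/V;  BU:GU = IBU/GP
U = 1.65·0.000125^(58/1000)·(1−e^(−0.04·49))/4.15 = 0.2028
IBU = (7.4/100)·69·0.2028·1000/20.5 = 50.5183
BU:GU = 50.5183/58

0.8710


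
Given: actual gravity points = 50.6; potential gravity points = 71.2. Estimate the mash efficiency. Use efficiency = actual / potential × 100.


efficiency = 50.6 / 71.2 × 100

71.0674 %


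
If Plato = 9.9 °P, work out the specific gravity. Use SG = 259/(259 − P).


SG = 259/(259 − 9.9)

1.0397


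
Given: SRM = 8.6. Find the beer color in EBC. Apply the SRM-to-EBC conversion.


EBC = SRM · 1.97
EBC = 8.6 · 1.97

16.9420 EBC


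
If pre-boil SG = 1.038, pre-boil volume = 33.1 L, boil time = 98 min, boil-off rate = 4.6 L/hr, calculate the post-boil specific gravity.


V_post = V_pre − rate·(t/60);  SG_post = 1 + (SG_pre−1)·V_pre/V_post
V_post = 33.1 − 4.6·(98/60) = 25.5867
SG_post = 1 + (1.038 − 1)·33.1/25.5867

1.0492


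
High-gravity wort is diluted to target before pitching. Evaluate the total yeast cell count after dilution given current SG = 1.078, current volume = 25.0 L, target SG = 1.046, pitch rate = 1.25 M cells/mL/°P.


V_w = V·((SG_c−1)/(SG_t−1)−1);  °P = 259 − 259/SG_t;  cells = rate·(V+V_w)·°P
V_w = 25.0·((1.078−1)/(1.046−1)−1) = 17.3913
V_final = 25.0 + 17.3913 = 42.3913
°P = 259 − 259/1.046 = 11.3901
cells = 1.25·42.3913·11.3901

603.5492 billion cells


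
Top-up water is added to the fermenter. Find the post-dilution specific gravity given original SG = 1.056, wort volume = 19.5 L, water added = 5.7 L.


SG_new = 1 + (SG_old − 1)·V_old/(V_old + V_water)
pts = (1.056 − 1)·1000·19.5/(19.5 + 5.7) = 43.3333
SG_new = 1 + 43.3333/1000

1.0433


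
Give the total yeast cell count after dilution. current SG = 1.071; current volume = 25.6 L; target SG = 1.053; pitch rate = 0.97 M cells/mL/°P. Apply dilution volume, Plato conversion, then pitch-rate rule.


V_w = V·((SG_c−1)/(SG_t−1)−1);  °P = 259 − 259/SG_t;  cells = rate·(V+V_w)·°P
V_w = 25.6·((1.071−1)/(1.053−1)−1) = 8.6943
V_final = 25.6 + 8.6943 = 34.2943
°P = 259 − 259/1.053 = 13.0361
cells = 0.97·34.2943·13.0361

433.6521 billion cells


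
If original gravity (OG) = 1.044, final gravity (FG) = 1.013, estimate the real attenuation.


AA = (OG−FG)/(OG−1)·100;  RA = AA·0.8192
AA = (1.044 − 1.013)/(1.044 − 1)·100 = 70.4545
RA = 70.4545·0.8192

57.7164 %


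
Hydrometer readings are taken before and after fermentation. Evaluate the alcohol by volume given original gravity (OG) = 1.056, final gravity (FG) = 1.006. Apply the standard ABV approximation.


ABV = (OG − FG) · 131.25
ABV = (1.056 − 1.006) · 131.25

6.5625 % ABV


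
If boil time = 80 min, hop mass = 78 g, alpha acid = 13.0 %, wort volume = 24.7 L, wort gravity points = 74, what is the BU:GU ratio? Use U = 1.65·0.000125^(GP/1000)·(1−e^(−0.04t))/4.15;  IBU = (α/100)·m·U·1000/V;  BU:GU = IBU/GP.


U = 1.65·0.000125^(74/1000)·(1−e^(−0.04·80))/4.15 = 0.1961
IBU = (13.0/100)·78·0.1961·1000/24.7 = 80.5146
BU:GU = 80.5146/74

1.0880


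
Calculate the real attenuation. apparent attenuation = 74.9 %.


RA = AA · 0.8192
RA = 74.9 · 0.8192

61.3581 %


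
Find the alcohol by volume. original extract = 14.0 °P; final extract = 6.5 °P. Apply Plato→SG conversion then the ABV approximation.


SG = 259/(259 − P);  ABV = (OG − FG)·131.25
OG = 259/(259 − 14.0) = 1.0571
FG = 259/(259 − 6.5) = 1.0257
ABV = (1.0571 − 1.0257)·131.25

4.1213 % ABV


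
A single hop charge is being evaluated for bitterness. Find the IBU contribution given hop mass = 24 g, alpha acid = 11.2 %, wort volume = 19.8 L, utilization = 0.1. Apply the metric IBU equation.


IBU = (α/100)·mass·U·1000 / V
IBU = (11.2/100)·24·0.1·1000 / 19.8

13.5758 IBU


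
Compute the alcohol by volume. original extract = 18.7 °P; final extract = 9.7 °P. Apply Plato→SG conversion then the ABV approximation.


SG = 259/(259 − P);  ABV = (OG − FG)·131.25
OG = 259/(259 − 18.7) = 1.0778
FG = 259/(259 − 9.7) = 1.0389
ABV = (1.0778 − 1.0389)·131.25

5.1070 % ABV


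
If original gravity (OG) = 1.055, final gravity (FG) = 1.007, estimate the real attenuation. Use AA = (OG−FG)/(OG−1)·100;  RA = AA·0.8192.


AA = (1.055 − 1.007)/(1.055 − 1)·100 = 87.2727
RA = 87.2727·0.8192

71.4938 %


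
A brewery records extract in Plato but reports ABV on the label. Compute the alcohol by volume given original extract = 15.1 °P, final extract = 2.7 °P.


SG = 259/(259 − P);  ABV = (OG − FG)·131.25
OG = 259/(259 − 15.1) = 1.0619
FG = 259/(259 − 2.7) = 1.0105
ABV = (1.0619 − 1.0105)·131.25

6.7431 % ABV


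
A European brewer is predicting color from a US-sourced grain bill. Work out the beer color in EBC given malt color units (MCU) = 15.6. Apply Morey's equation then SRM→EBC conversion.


SRM = 1.4922·MCU^0.6859;  EBC = SRM·1.97
SRM = 1.4922·15.6^0.6859 = 9.8218
EBC = 9.8218·1.97

19.3490 EBC


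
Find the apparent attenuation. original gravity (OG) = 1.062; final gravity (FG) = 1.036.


AA = (OG − FG)/(OG − 1) · 100
AA = (1.062 − 1.036)/(1.062 − 1) · 100

41.9355 %


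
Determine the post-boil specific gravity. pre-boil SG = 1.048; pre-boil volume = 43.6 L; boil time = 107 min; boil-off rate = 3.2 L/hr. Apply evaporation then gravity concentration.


V_post = V_pre − rate·(t/60);  SG_post = 1 + (SG_pre−1)·V_pre/V_post
V_post = 43.6 − 3.2·(107/60) = 37.8933
SG_post = 1 + (1.048 − 1)·43.6/37.8933

1.0552


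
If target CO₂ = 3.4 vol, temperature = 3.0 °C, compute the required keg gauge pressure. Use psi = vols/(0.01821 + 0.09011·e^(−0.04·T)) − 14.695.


psi = 3.4/(0.01821 + 0.09011·e^(−0.04·3.0)) − 14.695

19.9528 psi


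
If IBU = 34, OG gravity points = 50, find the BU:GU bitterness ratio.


BU:GU = IBU / OG_points
BU:GU = 34 / 50

0.6800


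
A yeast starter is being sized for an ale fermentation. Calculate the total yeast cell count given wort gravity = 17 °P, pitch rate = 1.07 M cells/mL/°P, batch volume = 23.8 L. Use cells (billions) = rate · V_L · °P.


cells = 1.07 · 23.8 · 17

432.9220 billion cells


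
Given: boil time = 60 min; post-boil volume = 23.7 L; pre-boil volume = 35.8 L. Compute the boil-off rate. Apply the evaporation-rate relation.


rate = (V_pre − V_post) / (t_min/60)
rate = (35.8 − 23.7) / (60/60)

12.1000 L/hr


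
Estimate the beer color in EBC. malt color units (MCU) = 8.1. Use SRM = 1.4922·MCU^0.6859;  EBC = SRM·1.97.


SRM = 1.4922·8.1^0.6859 = 6.2655
EBC = 6.2655·1.97

12.3431 EBC


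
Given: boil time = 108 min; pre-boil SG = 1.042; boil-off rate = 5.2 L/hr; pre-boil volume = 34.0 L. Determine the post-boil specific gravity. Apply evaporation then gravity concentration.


V_post = V_pre − rate·(t/60);  SG_post = 1 + (SG_pre−1)·V_pre/V_post
V_post = 34.0 − 5.2·(108/60) = 24.6400
SG_post = 1 + (1.042 − 1)·34.0/24.6400

1.0580


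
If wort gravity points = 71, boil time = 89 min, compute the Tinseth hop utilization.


U = 1.65·0.000125^(GP/1000) · (1 − e^(−0.04·t))/4.15
bigness = 1.65·0.000125^(71/1000) = 0.8717
boil_factor = (1 − e^(−0.04·89))/4.15 = 0.2341
U = 0.8717 · 0.2341

0.2041


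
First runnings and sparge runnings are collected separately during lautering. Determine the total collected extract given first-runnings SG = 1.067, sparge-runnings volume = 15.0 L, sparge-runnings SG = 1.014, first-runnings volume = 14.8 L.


total = Σ (SG_i − 1)·1000·V_i
first = (1.067 − 1)·1000·14.8 = 991.6000
sparge = (1.014 − 1)·1000·15.0 = 210.0000
total = 991.6000 + 210.0000

1201.6000 gravity·L


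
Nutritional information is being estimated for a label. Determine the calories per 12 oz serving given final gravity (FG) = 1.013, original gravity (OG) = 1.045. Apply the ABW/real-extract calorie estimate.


ABW = (OG−FG)·131.25·0.79/FG;  °P = 259 − 259/SG (for OG→OE and FG→AE);  RE = 0.1808·OE + 0.8192·AE;  Cal = (6.9·ABW + 4·(RE−0.1))·FG·3.55
ABW = (1.045 − 1.013)·131.25·0.79/1.013 = 3.2754
OE = 259 − 259/1.045 = 11.1531 °P
AE = 259 − 259/1.013 = 3.3238 °P
RE = 0.1808·11.1531 + 0.8192·3.3238 = 4.7393 °P
Cal = (6.9·3.2754 + 4·(4.7393−0.1))·1.013·3.55

148.0093 kcal


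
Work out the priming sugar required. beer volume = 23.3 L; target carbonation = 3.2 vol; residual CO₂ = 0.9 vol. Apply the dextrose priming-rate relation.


sugar = (target − residual)·4.0·V
sugar = (3.2 − 0.9)·4.0·23.3

214.3600 g


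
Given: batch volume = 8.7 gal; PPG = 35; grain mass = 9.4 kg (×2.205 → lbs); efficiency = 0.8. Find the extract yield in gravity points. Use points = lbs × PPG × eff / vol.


lbs = 9.4 × 2.205 = 20.7270
points = 20.7270 × 35 × 0.8 / 8.7

66.7076 points


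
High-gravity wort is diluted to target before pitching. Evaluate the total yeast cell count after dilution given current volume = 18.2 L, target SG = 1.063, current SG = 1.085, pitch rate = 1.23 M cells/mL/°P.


V_w = V·((SG_c−1)/(SG_t−1)−1);  °P = 259 − 259/SG_t;  cells = rate·(V+V_w)·°P
V_w = 18.2·((1.085−1)/(1.063−1)−1) = 6.3556
V_final = 18.2 + 6.3556 = 24.5556
°P = 259 − 259/1.063 = 15.3500
cells = 1.23·24.5556·15.3500

463.6197 billion cells


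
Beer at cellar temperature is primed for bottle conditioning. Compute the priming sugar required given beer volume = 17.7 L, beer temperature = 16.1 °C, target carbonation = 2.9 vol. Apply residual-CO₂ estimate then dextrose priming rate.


residual = 14.695·(0.01821 + 0.09011·e^(−0.04·T));  sugar = (target − residual)·4.0·V
residual = 14.695·(0.01821 + 0.09011·e^(−0.04·16.1)) = 0.9630
sugar = (2.9 − 0.9630)·4.0·17.7

137.1374 g


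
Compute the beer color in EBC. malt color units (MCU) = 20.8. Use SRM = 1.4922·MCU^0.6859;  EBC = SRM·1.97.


SRM = 1.4922·20.8^0.6859 = 11.9643
EBC = 11.9643·1.97

23.5696 EBC


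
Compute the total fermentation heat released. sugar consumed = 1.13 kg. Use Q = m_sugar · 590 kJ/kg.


Q = 1.13 · 590

666.7000 kJ


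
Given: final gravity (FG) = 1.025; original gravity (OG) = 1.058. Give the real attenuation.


AA = (OG−FG)/(OG−1)·100;  RA = AA·0.8192
AA = (1.058 − 1.025)/(1.058 − 1)·100 = 56.8966
RA = 56.8966·0.8192

46.6097 %


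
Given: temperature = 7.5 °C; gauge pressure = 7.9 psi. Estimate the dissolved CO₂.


vols = (P + 14.695)·(0.01821 + 0.09011·e^(−0.04·T))
vols = (7.9 + 14.695)·(0.01821 + 0.09011·e^(−0.04·7.5))

1.9198 volumes


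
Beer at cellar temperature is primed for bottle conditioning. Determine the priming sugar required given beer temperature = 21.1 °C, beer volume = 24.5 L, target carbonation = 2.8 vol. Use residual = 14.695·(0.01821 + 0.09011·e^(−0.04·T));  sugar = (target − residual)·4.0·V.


residual = 14.695·(0.01821 + 0.09011·e^(−0.04·21.1)) = 0.8370
sugar = (2.8 − 0.8370)·4.0·24.5

192.3769 g


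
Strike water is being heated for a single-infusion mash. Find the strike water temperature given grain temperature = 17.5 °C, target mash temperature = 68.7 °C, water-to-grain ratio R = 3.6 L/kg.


T_strike = (0.41/R)·(T_mash − T_grain) + T_mash
T_strike = (0.41/3.6)·(68.7 − 17.5) + 68.7

74.5311 °C


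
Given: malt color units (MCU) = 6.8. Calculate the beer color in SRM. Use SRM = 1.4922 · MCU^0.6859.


SRM = 1.4922 · 6.8^0.6859

5.5571 SRM


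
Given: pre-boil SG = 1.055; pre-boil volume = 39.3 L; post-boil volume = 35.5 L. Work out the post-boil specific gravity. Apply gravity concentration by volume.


SG_post = 1 + (SG_pre − 1)·V_pre/V_post
pts_pre = (1.055 − 1)·1000 = 55.0000
pts_post = 55.0000·39.3/35.5 = 60.8873
SG_post = 1 + 60.8873/1000

1.0609


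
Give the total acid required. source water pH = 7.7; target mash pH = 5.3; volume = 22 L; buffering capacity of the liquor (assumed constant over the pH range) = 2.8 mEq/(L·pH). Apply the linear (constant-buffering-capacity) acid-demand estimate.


acid = buffering capacity · (pH_source − pH_target) · V
acid = 2.8 · (7.7 − 5.3) · 22

147.8400 mEq


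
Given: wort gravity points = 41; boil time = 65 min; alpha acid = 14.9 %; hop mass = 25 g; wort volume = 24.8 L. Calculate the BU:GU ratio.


U = 1.65·0.000125^(GP/1000)·(1−e^(−0.04t))/4.15;  IBU = (α/100)·m·U·1000/V;  BU:GU = IBU/GP
U = 1.65·0.000125^(41/1000)·(1−e^(−0.04·65))/4.15 = 0.2546
IBU = (14.9/100)·25·0.2546·1000/24.8 = 38.2443
BU:GU = 38.2443/41

0.9328


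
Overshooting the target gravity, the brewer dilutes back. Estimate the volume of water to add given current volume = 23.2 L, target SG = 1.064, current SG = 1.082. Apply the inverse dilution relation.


V_water = V·((SG_curr − 1)/(SG_target − 1) − 1)
V_water = 23.2·((1.082 − 1)/(1.064 − 1) − 1)

6.5250 L


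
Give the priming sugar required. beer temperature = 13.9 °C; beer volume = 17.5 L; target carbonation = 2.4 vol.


residual = 14.695·(0.01821 + 0.09011·e^(−0.04·T));  sugar = (target − residual)·4.0·V
residual = 14.695·(0.01821 + 0.09011·e^(−0.04·13.9)) = 1.0270
sugar = (2.4 − 1.0270)·4.0·17.5

96.1098 g


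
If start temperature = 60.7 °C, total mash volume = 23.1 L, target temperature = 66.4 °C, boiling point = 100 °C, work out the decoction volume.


V_dec = V_total·(T_target − T_start)/(T_boil − T_start)
V_dec = 23.1·(66.4 − 60.7)/(100 − 60.7)

3.3504 L


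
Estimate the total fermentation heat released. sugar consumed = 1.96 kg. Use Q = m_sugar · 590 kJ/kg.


Q = 1.96 · 590

1156.4000 kJ


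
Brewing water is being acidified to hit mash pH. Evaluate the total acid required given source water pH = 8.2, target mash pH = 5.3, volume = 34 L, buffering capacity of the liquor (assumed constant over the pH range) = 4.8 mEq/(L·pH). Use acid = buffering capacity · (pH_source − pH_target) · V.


acid = 4.8 · (8.2 − 5.3) · 34

473.2800 mEq


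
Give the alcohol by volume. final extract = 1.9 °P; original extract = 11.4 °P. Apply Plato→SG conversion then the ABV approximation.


SG = 259/(259 − P);  ABV = (OG − FG)·131.25
OG = 259/(259 − 11.4) = 1.0460
FG = 259/(259 − 1.9) = 1.0074
ABV = (1.0460 − 1.0074)·131.25

5.0731 % ABV


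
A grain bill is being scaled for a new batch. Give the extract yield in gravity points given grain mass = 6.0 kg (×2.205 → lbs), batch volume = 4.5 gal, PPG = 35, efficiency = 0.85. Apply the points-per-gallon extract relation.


points = lbs × PPG × eff / vol
lbs = 6.0 × 2.205 = 13.2300
points = 13.2300 × 35 × 0.85 / 4.5

87.4650 points


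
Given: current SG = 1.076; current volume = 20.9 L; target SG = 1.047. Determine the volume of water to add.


V_water = V·((SG_curr − 1)/(SG_target − 1) − 1)
V_water = 20.9·((1.076 − 1)/(1.047 − 1) − 1)

12.8957 L


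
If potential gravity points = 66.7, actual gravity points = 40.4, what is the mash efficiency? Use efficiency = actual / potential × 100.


efficiency = 40.4 / 66.7 × 100

60.5697 %


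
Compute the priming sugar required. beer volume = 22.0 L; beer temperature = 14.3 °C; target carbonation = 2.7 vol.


residual = 14.695·(0.01821 + 0.09011·e^(−0.04·T));  sugar = (target − residual)·4.0·V
residual = 14.695·(0.01821 + 0.09011·e^(−0.04·14.3)) = 1.0149
sugar = (2.7 − 1.0149)·4.0·22.0

148.2844 g


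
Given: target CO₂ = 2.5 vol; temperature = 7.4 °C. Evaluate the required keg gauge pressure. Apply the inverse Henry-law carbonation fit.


psi = vols/(0.01821 + 0.09011·e^(−0.04·T)) − 14.695
psi = 2.5/(0.01821 + 0.09011·e^(−0.04·7.4)) − 14.695

14.6365 psi


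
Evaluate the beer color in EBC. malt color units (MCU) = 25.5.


SRM = 1.4922·MCU^0.6859;  EBC = SRM·1.97
SRM = 1.4922·25.5^0.6859 = 13.7586
EBC = 13.7586·1.97

27.1044 EBC


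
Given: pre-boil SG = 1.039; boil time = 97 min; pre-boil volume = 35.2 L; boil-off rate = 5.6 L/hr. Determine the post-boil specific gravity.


V_post = V_pre − rate·(t/60);  SG_post = 1 + (SG_pre−1)·V_pre/V_post
V_post = 35.2 − 5.6·(97/60) = 26.1467
SG_post = 1 + (1.039 − 1)·35.2/26.1467

1.0525


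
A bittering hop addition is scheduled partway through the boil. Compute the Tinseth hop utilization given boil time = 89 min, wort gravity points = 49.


U = 1.65·0.000125^(GP/1000) · (1 − e^(−0.04·t))/4.15
bigness = 1.65·0.000125^(49/1000) = 1.0623
boil_factor = (1 − e^(−0.04·89))/4.15 = 0.2341
U = 1.0623 · 0.2341

0.2487


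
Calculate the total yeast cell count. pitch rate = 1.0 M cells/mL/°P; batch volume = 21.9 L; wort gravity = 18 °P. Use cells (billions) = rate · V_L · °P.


cells = 1.0 · 21.9 · 18

394.2000 billion cells


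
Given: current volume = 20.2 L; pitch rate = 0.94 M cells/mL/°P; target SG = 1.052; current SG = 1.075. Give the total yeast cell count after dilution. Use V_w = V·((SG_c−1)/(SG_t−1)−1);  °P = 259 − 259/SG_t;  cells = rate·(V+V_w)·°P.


V_w = 20.2·((1.075−1)/(1.052−1)−1) = 8.9346
V_final = 20.2 + 8.9346 = 29.1346
°P = 259 − 259/1.052 = 12.8023
cells = 0.94·29.1346·12.8023

350.6102 billion cells


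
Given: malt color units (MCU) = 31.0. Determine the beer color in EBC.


SRM = 1.4922·MCU^0.6859;  EBC = SRM·1.97
SRM = 1.4922·31.0^0.6859 = 15.7308
EBC = 15.7308·1.97

30.9898 EBC


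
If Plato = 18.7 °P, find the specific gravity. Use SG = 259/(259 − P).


SG = 259/(259 − 18.7)

1.0778


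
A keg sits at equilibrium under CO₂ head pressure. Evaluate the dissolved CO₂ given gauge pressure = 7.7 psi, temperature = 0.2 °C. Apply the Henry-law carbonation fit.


vols = (P + 14.695)·(0.01821 + 0.09011·e^(−0.04·T))
vols = (7.7 + 14.695)·(0.01821 + 0.09011·e^(−0.04·0.2))

2.4097 volumes


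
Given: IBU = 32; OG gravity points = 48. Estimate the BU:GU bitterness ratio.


BU:GU = IBU / OG_points
BU:GU = 32 / 48

0.6667


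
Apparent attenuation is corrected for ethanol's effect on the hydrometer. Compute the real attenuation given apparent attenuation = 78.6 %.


RA = AA · 0.8192
RA = 78.6 · 0.8192

64.3891 %


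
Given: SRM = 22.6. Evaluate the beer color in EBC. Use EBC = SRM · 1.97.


EBC = 22.6 · 1.97

44.5220 EBC


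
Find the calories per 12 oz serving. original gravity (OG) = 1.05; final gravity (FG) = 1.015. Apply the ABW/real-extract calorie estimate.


ABW = (OG−FG)·131.25·0.79/FG;  °P = 259 − 259/SG (for OG→OE and FG→AE);  RE = 0.1808·OE + 0.8192·AE;  Cal = (6.9·ABW + 4·(RE−0.1))·FG·3.55
ABW = (1.05 − 1.015)·131.25·0.79/1.015 = 3.5754
OE = 259 − 259/1.05 = 12.3333 °P
AE = 259 − 259/1.015 = 3.8276 °P
RE = 0.1808·12.3333 + 0.8192·3.8276 = 5.3654 °P
Cal = (6.9·3.5754 + 4·(5.3654−0.1))·1.015·3.55

164.7845 kcal


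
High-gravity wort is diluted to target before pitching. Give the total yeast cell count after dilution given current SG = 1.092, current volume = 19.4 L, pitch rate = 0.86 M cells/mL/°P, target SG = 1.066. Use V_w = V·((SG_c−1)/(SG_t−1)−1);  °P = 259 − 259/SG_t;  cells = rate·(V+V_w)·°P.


V_w = 19.4·((1.092−1)/(1.066−1)−1) = 7.6424
V_final = 19.4 + 7.6424 = 27.0424
°P = 259 − 259/1.066 = 16.0356
cells = 0.86·27.0424·16.0356

372.9328 billion cells


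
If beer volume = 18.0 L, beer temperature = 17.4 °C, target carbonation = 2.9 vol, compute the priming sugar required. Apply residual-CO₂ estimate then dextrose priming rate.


residual = 14.695·(0.01821 + 0.09011·e^(−0.04·T));  sugar = (target − residual)·4.0·V
residual = 14.695·(0.01821 + 0.09011·e^(−0.04·17.4)) = 0.9278
sugar = (2.9 − 0.9278)·4.0·18.0

141.9989 g


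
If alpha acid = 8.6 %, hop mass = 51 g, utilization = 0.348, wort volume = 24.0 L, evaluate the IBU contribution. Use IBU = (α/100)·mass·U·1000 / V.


IBU = (8.6/100)·51·0.348·1000 / 24.0

63.5970 IBU


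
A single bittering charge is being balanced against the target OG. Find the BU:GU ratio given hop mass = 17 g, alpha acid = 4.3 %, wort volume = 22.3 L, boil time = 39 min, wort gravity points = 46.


U = 1.65·0.000125^(GP/1000)·(1−e^(−0.04t))/4.15;  IBU = (α/100)·m·U·1000/V;  BU:GU = IBU/GP
U = 1.65·0.000125^(46/1000)·(1−e^(−0.04·39))/4.15 = 0.2077
IBU = (4.3/100)·17·0.2077·1000/22.3 = 6.8086
BU:GU = 6.8086/46

0.1480


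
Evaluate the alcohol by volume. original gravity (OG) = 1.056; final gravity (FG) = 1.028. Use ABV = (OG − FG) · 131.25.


ABV = (1.056 − 1.028) · 131.25

3.6750 % ABV


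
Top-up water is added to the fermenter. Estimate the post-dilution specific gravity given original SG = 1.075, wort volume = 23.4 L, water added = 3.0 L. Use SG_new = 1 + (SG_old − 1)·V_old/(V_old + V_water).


pts = (1.075 − 1)·1000·23.4/(23.4 + 3.0) = 66.4773
SG_new = 1 + 66.4773/1000

1.0665


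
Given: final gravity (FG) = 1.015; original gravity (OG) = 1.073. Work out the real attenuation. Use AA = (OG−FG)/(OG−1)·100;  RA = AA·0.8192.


AA = (1.073 − 1.015)/(1.073 − 1)·100 = 79.4521
RA = 79.4521·0.8192

65.0871 %


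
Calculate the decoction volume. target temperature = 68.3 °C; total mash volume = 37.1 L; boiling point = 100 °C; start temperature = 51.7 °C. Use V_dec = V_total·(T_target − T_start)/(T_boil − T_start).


V_dec = 37.1·(68.3 − 51.7)/(100 − 51.7)

12.7507 L


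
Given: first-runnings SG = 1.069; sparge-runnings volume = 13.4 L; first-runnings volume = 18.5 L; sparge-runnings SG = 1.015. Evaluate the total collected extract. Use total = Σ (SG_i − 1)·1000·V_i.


first = (1.069 − 1)·1000·18.5 = 1276.5000
sparge = (1.015 − 1)·1000·13.4 = 201.0000
total = 1276.5000 + 201.0000

1477.5000 gravity·L


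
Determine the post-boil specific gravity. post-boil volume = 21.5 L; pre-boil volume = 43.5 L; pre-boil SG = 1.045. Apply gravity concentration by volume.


SG_post = 1 + (SG_pre − 1)·V_pre/V_post
pts_pre = (1.045 − 1)·1000 = 45.0000
pts_post = 45.0000·43.5/21.5 = 91.0465
SG_post = 1 + 91.0465/1000

1.0910


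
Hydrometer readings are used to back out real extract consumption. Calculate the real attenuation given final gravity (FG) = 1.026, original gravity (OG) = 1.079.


AA = (OG−FG)/(OG−1)·100;  RA = AA·0.8192
AA = (1.079 − 1.026)/(1.079 − 1)·100 = 67.0886
RA = 67.0886·0.8192

54.9590 %


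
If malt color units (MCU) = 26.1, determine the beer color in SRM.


SRM = 1.4922 · MCU^0.6859
SRM = 1.4922 · 26.1^0.6859

13.9798 SRM


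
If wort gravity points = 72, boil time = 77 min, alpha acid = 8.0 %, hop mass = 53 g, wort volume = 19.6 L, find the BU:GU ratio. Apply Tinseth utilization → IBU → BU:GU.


U = 1.65·0.000125^(GP/1000)·(1−e^(−0.04t))/4.15;  IBU = (α/100)·m·U·1000/V;  BU:GU = IBU/GP
U = 1.65·0.000125^(72/1000)·(1−e^(−0.04·77))/4.15 = 0.1986
IBU = (8.0/100)·53·0.1986·1000/19.6 = 42.9626
BU:GU = 42.9626/72

0.5967


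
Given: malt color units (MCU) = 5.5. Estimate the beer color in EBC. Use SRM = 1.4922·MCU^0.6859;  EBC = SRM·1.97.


SRM = 1.4922·5.5^0.6859 = 4.8044
EBC = 4.8044·1.97

9.4647 EBC


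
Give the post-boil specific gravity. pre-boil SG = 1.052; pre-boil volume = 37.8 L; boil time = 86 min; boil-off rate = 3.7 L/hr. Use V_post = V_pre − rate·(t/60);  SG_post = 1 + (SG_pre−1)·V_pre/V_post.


V_post = 37.8 − 3.7·(86/60) = 32.4967
SG_post = 1 + (1.052 − 1)·37.8/32.4967

1.0605


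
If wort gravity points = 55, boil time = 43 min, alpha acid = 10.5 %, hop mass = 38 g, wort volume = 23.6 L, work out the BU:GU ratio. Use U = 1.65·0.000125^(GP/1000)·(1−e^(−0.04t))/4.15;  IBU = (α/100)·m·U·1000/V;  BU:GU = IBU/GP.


U = 1.65·0.000125^(55/1000)·(1−e^(−0.04·43))/4.15 = 0.1991
IBU = (10.5/100)·38·0.1991·1000/23.6 = 33.6616
BU:GU = 33.6616/55

0.6120


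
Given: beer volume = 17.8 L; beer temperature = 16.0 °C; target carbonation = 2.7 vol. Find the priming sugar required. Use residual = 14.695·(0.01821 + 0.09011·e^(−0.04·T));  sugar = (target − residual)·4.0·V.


residual = 14.695·(0.01821 + 0.09011·e^(−0.04·16.0)) = 0.9658
sugar = (2.7 − 0.9658)·4.0·17.8

123.4737 g


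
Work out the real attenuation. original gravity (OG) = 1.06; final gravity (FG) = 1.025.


AA = (OG−FG)/(OG−1)·100;  RA = AA·0.8192
AA = (1.06 − 1.025)/(1.06 − 1)·100 = 58.3333
RA = 58.3333·0.8192

47.7867 %


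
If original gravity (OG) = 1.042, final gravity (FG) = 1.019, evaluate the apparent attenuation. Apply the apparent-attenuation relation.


AA = (OG − FG)/(OG − 1) · 100
AA = (1.042 − 1.019)/(1.042 − 1) · 100

54.7619 %


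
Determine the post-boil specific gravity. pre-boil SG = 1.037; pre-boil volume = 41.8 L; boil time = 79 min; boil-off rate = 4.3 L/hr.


V_post = V_pre − rate·(t/60);  SG_post = 1 + (SG_pre−1)·V_pre/V_post
V_post = 41.8 − 4.3·(79/60) = 36.1383
SG_post = 1 + (1.037 − 1)·41.8/36.1383

1.0428


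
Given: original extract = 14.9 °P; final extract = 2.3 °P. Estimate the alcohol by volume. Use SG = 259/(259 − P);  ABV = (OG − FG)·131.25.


OG = 259/(259 − 14.9) = 1.0610
FG = 259/(259 − 2.3) = 1.0090
ABV = (1.0610 − 1.0090)·131.25

6.8356 % ABV


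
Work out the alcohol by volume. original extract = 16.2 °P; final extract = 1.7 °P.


SG = 259/(259 − P);  ABV = (OG − FG)·131.25
OG = 259/(259 − 16.2) = 1.0667
FG = 259/(259 − 1.7) = 1.0066
ABV = (1.0667 − 1.0066)·131.25

7.8900 % ABV


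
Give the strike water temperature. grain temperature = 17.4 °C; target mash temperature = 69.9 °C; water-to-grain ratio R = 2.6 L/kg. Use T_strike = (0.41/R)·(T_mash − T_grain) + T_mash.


T_strike = (0.41/2.6)·(69.9 − 17.4) + 69.9

78.1788 °C


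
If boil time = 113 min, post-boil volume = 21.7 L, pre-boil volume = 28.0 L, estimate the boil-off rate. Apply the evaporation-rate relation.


rate = (V_pre − V_post) / (t_min/60)
rate = (28.0 − 21.7) / (113/60)

3.3451 L/hr


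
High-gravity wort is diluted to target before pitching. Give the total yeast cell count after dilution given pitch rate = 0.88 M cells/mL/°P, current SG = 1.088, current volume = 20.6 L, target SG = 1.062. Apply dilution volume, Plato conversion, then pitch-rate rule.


V_w = V·((SG_c−1)/(SG_t−1)−1);  °P = 259 − 259/SG_t;  cells = rate·(V+V_w)·°P
V_w = 20.6·((1.088−1)/(1.062−1)−1) = 8.6387
V_final = 20.6 + 8.6387 = 29.2387
°P = 259 − 259/1.062 = 15.1205
cells = 0.88·29.2387·15.1205

389.0521 billion cells


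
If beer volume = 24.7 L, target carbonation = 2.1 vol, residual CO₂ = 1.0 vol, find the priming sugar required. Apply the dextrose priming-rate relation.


sugar = (target − residual)·4.0·V
sugar = (2.1 − 1.0)·4.0·24.7

108.6800 g


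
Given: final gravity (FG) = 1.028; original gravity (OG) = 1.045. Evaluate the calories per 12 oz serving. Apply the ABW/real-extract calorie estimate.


ABW = (OG−FG)·131.25·0.79/FG;  °P = 259 − 259/SG (for OG→OE and FG→AE);  RE = 0.1808·OE + 0.8192·AE;  Cal = (6.9·ABW + 4·(RE−0.1))·FG·3.55
ABW = (1.045 − 1.028)·131.25·0.79/1.028 = 1.7147
OE = 259 − 259/1.045 = 11.1531 °P
AE = 259 − 259/1.028 = 7.0545 °P
RE = 0.1808·11.1531 + 0.8192·7.0545 = 7.7955 °P
Cal = (6.9·1.7147 + 4·(7.7955−0.1))·1.028·3.55

155.5130 kcal


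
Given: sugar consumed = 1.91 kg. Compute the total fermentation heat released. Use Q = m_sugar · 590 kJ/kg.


Q = 1.91 · 590

1126.9000 kJ


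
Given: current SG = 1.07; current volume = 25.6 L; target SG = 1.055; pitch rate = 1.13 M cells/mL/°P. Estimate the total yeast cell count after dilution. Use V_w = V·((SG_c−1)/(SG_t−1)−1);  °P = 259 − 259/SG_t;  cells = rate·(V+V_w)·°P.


V_w = 25.6·((1.07−1)/(1.055−1)−1) = 6.9818
V_final = 25.6 + 6.9818 = 32.5818
°P = 259 − 259/1.055 = 13.5024
cells = 1.13·32.5818·13.5024

497.1229 billion cells


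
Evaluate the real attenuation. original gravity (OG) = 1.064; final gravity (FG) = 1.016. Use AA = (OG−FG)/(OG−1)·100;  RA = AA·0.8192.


AA = (1.064 − 1.016)/(1.064 − 1)·100 = 75.0000
RA = 75.0000·0.8192

61.4400 %


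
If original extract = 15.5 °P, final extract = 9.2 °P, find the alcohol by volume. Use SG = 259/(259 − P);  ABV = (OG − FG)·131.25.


OG = 259/(259 − 15.5) = 1.0637
FG = 259/(259 − 9.2) = 1.0368
ABV = (1.0637 − 1.0368)·131.25

3.5209 % ABV


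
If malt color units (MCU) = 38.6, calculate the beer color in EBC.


SRM = 1.4922·MCU^0.6859;  EBC = SRM·1.97
SRM = 1.4922·38.6^0.6859 = 18.2838
EBC = 18.2838·1.97

36.0192 EBC


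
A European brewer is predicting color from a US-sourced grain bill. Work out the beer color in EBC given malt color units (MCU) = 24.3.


SRM = 1.4922·MCU^0.6859;  EBC = SRM·1.97
SRM = 1.4922·24.3^0.6859 = 13.3111
EBC = 13.3111·1.97

26.2229 EBC


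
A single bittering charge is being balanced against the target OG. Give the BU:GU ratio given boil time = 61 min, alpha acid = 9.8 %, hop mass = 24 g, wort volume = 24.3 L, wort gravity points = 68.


U = 1.65·0.000125^(GP/1000)·(1−e^(−0.04t))/4.15;  IBU = (α/100)·m·U·1000/V;  BU:GU = IBU/GP
U = 1.65·0.000125^(68/1000)·(1−e^(−0.04·61))/4.15 = 0.1970
IBU = (9.8/100)·24·0.1970·1000/24.3 = 19.0656
BU:GU = 19.0656/68

0.2804


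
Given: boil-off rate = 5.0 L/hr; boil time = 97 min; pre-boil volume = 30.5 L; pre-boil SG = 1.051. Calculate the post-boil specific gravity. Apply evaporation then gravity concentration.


V_post = V_pre − rate·(t/60);  SG_post = 1 + (SG_pre−1)·V_pre/V_post
V_post = 30.5 − 5.0·(97/60) = 22.4167
SG_post = 1 + (1.051 − 1)·30.5/22.4167

1.0694


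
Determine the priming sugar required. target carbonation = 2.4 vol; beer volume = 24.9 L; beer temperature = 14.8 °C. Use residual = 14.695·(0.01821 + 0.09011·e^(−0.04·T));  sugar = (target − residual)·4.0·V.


residual = 14.695·(0.01821 + 0.09011·e^(−0.04·14.8)) = 1.0002
sugar = (2.4 − 1.0002)·4.0·24.9

139.4250 g


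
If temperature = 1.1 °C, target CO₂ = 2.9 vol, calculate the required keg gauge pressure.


psi = vols/(0.01821 + 0.09011·e^(−0.04·T)) − 14.695
psi = 2.9/(0.01821 + 0.09011·e^(−0.04·1.1)) − 14.695

13.0718 psi


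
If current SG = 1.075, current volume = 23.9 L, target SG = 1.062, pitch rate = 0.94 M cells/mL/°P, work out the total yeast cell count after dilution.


V_w = V·((SG_c−1)/(SG_t−1)−1);  °P = 259 − 259/SG_t;  cells = rate·(V+V_w)·°P
V_w = 23.9·((1.075−1)/(1.062−1)−1) = 5.0113
V_final = 23.9 + 5.0113 = 28.9113
°P = 259 − 259/1.062 = 15.1205
cells = 0.94·28.9113·15.1205

410.9247 billion cells


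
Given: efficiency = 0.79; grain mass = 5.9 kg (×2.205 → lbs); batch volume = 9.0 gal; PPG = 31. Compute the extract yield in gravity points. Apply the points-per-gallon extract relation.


points = lbs × PPG × eff / vol
lbs = 5.9 × 2.205 = 13.0095
points = 13.0095 × 31 × 0.79 / 9.0

35.4003 points


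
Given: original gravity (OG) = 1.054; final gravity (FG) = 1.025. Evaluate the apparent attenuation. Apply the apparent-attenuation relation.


AA = (OG − FG)/(OG − 1) · 100
AA = (1.054 − 1.025)/(1.054 − 1) · 100

53.7037 %


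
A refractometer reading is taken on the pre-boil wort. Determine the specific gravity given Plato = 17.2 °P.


SG = 259/(259 − P)
SG = 259/(259 − 17.2)

1.0711


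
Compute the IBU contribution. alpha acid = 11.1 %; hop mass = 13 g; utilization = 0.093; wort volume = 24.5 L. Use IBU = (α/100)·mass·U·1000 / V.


IBU = (11.1/100)·13·0.093·1000 / 24.5

5.4775 IBU


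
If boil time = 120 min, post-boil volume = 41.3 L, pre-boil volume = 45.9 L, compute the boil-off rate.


rate = (V_pre − V_post) / (t_min/60)
rate = (45.9 − 41.3) / (120/60)

2.3000 L/hr


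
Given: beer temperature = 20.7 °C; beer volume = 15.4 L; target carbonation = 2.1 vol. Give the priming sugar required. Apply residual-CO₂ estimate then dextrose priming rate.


residual = 14.695·(0.01821 + 0.09011·e^(−0.04·T));  sugar = (target − residual)·4.0·V
residual = 14.695·(0.01821 + 0.09011·e^(−0.04·20.7)) = 0.8462
sugar = (2.1 − 0.8462)·4.0·15.4

77.2369 g
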